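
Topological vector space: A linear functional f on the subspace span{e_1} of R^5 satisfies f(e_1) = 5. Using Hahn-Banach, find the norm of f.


The norm of f is given by ||f|| = sup_{||x||=1} |f(x)|.
On span{e_1}, ||e_1|| = 1, so ||f|| = |f(e_1)| / ||e_1||
= |5| / 1 = 5.0000

5.0000


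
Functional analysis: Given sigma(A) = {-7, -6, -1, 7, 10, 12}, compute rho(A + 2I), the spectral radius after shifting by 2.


Spectrum of A + 2I = {-5, -4, 1, 9, 12, 14}
Spectral radius = max |lambda| over the shifted spectrum
= max(5, 4, 1, 9, 12, 14) = 14

14


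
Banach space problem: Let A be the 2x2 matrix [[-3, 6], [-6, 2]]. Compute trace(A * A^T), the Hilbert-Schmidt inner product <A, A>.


trace(A * A^T) = sum of squares of all entries
= (-3)^2 + 6^2 + (-6)^2 + 2^2
= 9 + 36 + 36 + 4
= 85

85


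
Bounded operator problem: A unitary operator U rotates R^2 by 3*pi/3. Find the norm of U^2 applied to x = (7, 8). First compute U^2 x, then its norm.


U is a rotation by theta = 3*pi/3
U^2 = rotation by 2*theta = 6*pi/3 = 0*pi/3 (mod 2*pi)
cos(0*pi/3) = 1.0000, sin(0*pi/3) = 0.0000
U^2 x = (1.0000 * 7 - 0.0000 * 8, 0.0000 * 7 + 1.0000 * 8)
= (7.0000, 8.0000)
||U^2 x|| = sqrt(7.0000^2 + 8.0000^2) = sqrt(113.0000) = 10.6301

10.6301


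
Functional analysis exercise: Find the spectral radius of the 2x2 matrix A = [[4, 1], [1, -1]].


For a 2x2 matrix, eigenvalues satisfy lambda^2 - (trace)*lambda + det = 0
trace = 4 + -1 = 3
det = 4*-1 - 1*1 = -5
discriminant = 3^2 - 4*(-5) = 29
spectral radius = max |eigenvalue| = 4.1926

4.1926


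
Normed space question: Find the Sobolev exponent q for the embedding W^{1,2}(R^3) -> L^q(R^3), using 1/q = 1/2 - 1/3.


Using the Sobolev embedding formula: 1/q = 1/p - k/n
1/q = 1/2 - 1/3 = 1/6
q = 1/(1/6) = 6

6.0000


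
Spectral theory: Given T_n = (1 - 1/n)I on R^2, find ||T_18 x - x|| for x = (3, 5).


T_18 x - x = (1 - 1/18)x - x = -x/18
||x|| = sqrt(34) = 5.8310
||T_18 x - x|| = ||x||/18 = 5.8310/18 = 0.3239

0.3239


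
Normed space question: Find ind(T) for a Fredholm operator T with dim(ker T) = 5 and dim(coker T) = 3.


The Fredholm index is defined as ind(T) = dim(ker T) - dim(coker T)
= 5 - 3
= 2

2


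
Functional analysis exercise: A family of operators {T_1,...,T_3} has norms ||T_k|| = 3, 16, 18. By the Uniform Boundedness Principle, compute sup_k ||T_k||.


By the Uniform Boundedness Principle, the supremum of norms is finite.
sup_k ||T_k|| = max(3, 16, 18) = 18

18


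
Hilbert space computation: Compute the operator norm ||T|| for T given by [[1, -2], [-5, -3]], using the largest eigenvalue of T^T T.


A^T A = [[26, 13], [13, 13]]
trace(A^T A) = 39, det(A^T A) = 169
discriminant = 39^2 - 4*169 = 845
Largest eigenvalue of A^T A = (trace + sqrt(disc))/2 = 34.0344
||T|| = sqrt(34.0344) = 5.8339

5.8339


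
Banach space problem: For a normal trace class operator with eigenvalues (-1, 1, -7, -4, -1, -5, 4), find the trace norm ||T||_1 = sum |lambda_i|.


For a normal operator, singular values equal |eigenvalues|.
Trace norm = sum |lambda_i| = 1 + 1 + 7 + 4 + 1 + 5 + 4
= 23

23


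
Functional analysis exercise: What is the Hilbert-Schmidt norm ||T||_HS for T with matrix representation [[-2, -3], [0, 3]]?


The Hilbert-Schmidt norm is sqrt(sum of squares of all entries).
Sum of squares = (-2)^2 + (-3)^2 + 0^2 + 3^2
= 4 + 9 + 0 + 9 = 22
||T||_HS = sqrt(22) = 4.6904

4.6904


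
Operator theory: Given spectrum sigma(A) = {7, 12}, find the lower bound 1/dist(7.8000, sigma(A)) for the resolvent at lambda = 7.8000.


dist(7.8000, {7, 12}) = min(|7.8000 - 7|, |7.8000 - 12|)
= min(0.8000, 4.2000) = 0.8000
Resolvent bound = 1/0.8000 = 1.2500

1.2500


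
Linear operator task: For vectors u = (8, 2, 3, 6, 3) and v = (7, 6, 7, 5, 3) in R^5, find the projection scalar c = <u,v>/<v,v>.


Computing <u,v> = 8*7 + 2*6 + 3*7 + 6*5 + 3*3 = 128
Computing <v,v> = 7^2 + 6^2 + 7^2 + 5^2 + 3^2 = 168
Projection coefficient = 128/168 = 0.7619

0.7619


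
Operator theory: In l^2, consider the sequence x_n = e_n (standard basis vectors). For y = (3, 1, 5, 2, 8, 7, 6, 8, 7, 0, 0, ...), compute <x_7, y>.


x_7 = e_7 is the standard basis vector with 1 in position 7.
<x_7, y> = y_7 = 6
As n -> infinity, <x_n, y> -> 0, confirming weak convergence of (x_n) to 0.

6


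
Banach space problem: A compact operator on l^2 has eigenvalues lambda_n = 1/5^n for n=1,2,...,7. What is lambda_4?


The eigenvalue formula gives lambda_4 = 1/5^4
= 1/625
= 0.0016

0.0016


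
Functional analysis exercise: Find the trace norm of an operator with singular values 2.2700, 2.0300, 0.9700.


The nuclear norm is the sum of all singular values.
||T||_1 = 2.2700 + 2.0300 + 0.9700
= 5.2700

5.2700


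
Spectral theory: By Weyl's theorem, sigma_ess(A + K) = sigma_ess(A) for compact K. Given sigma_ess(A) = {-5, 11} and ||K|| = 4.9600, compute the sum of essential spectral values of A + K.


By Weyl's theorem, the essential spectrum is invariant under compact perturbations.
sigma_ess(A + K) = sigma_ess(A) = {-5, 11}
Sum = -5 + 11 = 6

6


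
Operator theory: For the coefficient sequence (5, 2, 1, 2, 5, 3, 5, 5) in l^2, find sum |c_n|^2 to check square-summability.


sum |c_n|^2 = 5^2 + 2^2 + 1^2 + 2^2 + 5^2 + 3^2 + 5^2 + 5^2
= 25 + 4 + 1 + 4 + 25 + 9 + 25 + 25
= 118

118


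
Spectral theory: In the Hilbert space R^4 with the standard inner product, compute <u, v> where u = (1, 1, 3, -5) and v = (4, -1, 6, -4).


Computing the standard inner product <u, v> = sum u_i * v_i
= 1*4 + 1*-1 + 3*6 + -5*-4
= 4 + -1 + 18 + 20
= 41

41


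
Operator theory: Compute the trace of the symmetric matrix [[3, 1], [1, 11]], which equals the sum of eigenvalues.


For a self-adjoint (symmetric) matrix, the eigenvalues are real.
The sum of eigenvalues equals the trace of the matrix.
trace = 3 + 11 = 14

14


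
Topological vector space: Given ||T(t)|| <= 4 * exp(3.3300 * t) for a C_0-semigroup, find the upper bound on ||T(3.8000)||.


||T(3.8000)|| <= 4 * exp(3.3300 * 3.8000)
= 4 * exp(12.6540)
= 4 * 313012.9993
= 1.2521e+06

1.2521e+06


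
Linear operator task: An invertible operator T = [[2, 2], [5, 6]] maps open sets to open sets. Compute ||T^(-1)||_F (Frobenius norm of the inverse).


det(T) = 2*6 - 2*5 = 2
T^(-1) = (1/2) * [[6, -2], [-5, 2]] = [[3.0000, -1.0000], [-2.5000, 1.0000]]
||T^(-1)||_F^2 = 3.0000^2 + (-1.0000)^2 + (-2.5000)^2 + 1.0000^2 = 17.2500
||T^(-1)||_F = sqrt(17.2500) = 4.1533

4.1533


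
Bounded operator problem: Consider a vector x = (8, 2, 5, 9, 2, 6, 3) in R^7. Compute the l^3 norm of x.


The l^3 norm = (sum |x_i|^3)^(1/3)
Sum of 3th powers = 512 + 8 + 125 + 729 + 8 + 216 + 27 = 1625
||x||_3 = (1625)^(1/3) = 11.7567

11.7567


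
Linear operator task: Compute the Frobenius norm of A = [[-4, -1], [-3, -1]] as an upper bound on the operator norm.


||A||_F^2 = sum a_ij^2
= (-4)^2 + (-1)^2 + (-3)^2 + (-1)^2
= 16 + 1 + 9 + 1 = 27
||A||_F = sqrt(27) = 5.1962

5.1962


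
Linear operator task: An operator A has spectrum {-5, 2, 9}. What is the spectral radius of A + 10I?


Spectrum of A + 10I = {5, 12, 19}
Spectral radius = max |lambda| over the shifted spectrum
= max(5, 12, 19) = 19

19


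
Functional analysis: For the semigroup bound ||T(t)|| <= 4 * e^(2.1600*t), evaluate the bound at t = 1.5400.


||T(1.5400)|| <= 4 * exp(2.1600 * 1.5400)
= 4 * exp(3.3264)
= 4 * 27.8379
= 111.3518

111.3518


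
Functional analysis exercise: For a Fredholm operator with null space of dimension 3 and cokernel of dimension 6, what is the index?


The Fredholm index is defined as ind(T) = dim(ker T) - dim(coker T)
= 3 - 6
= -3

-3


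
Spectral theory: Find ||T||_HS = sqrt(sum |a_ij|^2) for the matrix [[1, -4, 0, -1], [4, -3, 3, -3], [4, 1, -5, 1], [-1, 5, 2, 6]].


The Hilbert-Schmidt norm is sqrt(sum of squares of all entries).
Sum of squares = 1^2 + (-4)^2 + 0^2 + (-1)^2 + 4^2 + (-3)^2 + 3^2 + (-3)^2 + 4^2 + 1^2 + (-5)^2 + 1^2 + (-1)^2 + 5^2 + 2^2 + 6^2
= 1 + 16 + 0 + 1 + 16 + 9 + 9 + 9 + 16 + 1 + 25 + 1 + 1 + 25 + 4 + 36 = 170
||T||_HS = sqrt(170) = 13.0384

13.0384


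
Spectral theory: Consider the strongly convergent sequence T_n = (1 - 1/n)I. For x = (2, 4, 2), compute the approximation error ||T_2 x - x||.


T_2 x - x = (1 - 1/2)x - x = -x/2
||x|| = sqrt(24) = 4.8990
||T_2 x - x|| = ||x||/2 = 4.8990/2 = 2.4495

2.4495


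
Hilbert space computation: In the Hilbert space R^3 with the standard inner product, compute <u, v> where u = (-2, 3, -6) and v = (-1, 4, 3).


Computing the standard inner product <u, v> = sum u_i * v_i
= -2*-1 + 3*4 + -6*3
= 2 + 12 + -18
= -4

-4


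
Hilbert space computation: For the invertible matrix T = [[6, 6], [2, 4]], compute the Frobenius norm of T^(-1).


det(T) = 6*4 - 6*2 = 12
T^(-1) = (1/12) * [[4, -6], [-2, 6]] = [[0.3333, -0.5000], [-0.1667, 0.5000]]
||T^(-1)||_F^2 = 0.3333^2 + (-0.5000)^2 + (-0.1667)^2 + 0.5000^2 = 0.6389
||T^(-1)||_F = sqrt(0.6389) = 0.7993

0.7993


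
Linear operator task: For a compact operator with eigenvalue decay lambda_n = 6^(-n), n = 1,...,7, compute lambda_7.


The eigenvalue formula gives lambda_7 = 1/6^7
= 1/279936
= 3.5722e-06

3.5722e-06


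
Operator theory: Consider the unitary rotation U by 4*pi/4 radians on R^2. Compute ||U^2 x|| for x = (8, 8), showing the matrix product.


U is a rotation by theta = 4*pi/4
U^2 = rotation by 2*theta = 8*pi/4 = 0*pi/4 (mod 2*pi)
cos(0*pi/4) = 1.0000, sin(0*pi/4) = 0.0000
U^2 x = (1.0000 * 8 - 0.0000 * 8, 0.0000 * 8 + 1.0000 * 8)
= (8.0000, 8.0000)
||U^2 x|| = sqrt(8.0000^2 + 8.0000^2) = sqrt(128.0000) = 11.3137

11.3137


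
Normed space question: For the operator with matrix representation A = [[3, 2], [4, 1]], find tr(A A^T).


trace(A * A^T) = sum of squares of all entries
= 3^2 + 2^2 + 4^2 + 1^2
= 9 + 4 + 16 + 1
= 30

30


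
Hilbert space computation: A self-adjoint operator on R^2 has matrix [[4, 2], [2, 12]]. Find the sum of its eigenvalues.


For a self-adjoint (symmetric) matrix, the eigenvalues are real.
The sum of eigenvalues equals the trace of the matrix.
trace = 4 + 12 = 16

16


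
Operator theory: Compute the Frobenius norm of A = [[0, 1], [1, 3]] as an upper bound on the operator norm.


||A||_F^2 = sum a_ij^2
= 0^2 + 1^2 + 1^2 + 3^2
= 0 + 1 + 1 + 9 = 11
||A||_F = sqrt(11) = 3.3166

3.3166


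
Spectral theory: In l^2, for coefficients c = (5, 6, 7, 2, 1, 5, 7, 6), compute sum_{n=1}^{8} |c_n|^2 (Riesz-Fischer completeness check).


sum |c_n|^2 = 5^2 + 6^2 + 7^2 + 2^2 + 1^2 + 5^2 + 7^2 + 6^2
= 25 + 36 + 49 + 4 + 1 + 25 + 49 + 36
= 225

225


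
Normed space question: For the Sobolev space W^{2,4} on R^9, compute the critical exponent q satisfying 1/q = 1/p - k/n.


Using the Sobolev embedding formula: 1/q = 1/p - k/n
1/q = 1/4 - 2/9 = 1/36
q = 1/(1/36) = 36

36.0000


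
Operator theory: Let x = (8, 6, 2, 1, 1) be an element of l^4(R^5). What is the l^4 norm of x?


The l^4 norm = (sum |x_i|^4)^(1/4)
Sum of 4th powers = 4096 + 1296 + 16 + 1 + 1 = 5410
||x||_4 = (5410)^(1/4) = 8.5763

8.5763


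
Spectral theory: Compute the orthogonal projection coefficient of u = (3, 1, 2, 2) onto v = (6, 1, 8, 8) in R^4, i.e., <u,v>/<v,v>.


Computing <u,v> = 3*6 + 1*1 + 2*8 + 2*8 = 51
Computing <v,v> = 6^2 + 1^2 + 8^2 + 8^2 = 165
Projection coefficient = 51/165 = 0.3091

0.3091


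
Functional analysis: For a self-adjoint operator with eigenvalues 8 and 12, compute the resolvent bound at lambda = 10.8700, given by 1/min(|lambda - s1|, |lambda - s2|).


dist(10.8700, {8, 12}) = min(|10.8700 - 8|, |10.8700 - 12|)
= min(2.8700, 1.1300) = 1.1300
Resolvent bound = 1/1.1300 = 0.8850

0.8850


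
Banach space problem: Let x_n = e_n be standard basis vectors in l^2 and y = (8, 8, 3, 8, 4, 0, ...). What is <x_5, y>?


x_5 = e_5 is the standard basis vector with 1 in position 5.
<x_5, y> = y_5 = 4
As n -> infinity, <x_n, y> -> 0, confirming weak convergence of (x_n) to 0.

4


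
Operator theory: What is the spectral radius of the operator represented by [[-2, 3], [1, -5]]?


For a 2x2 matrix, eigenvalues satisfy lambda^2 - (trace)*lambda + det = 0
trace = -2 + -5 = -7
det = -2*-5 - 3*1 = 7
discriminant = (-7)^2 - 4*(7) = 21
spectral radius = max |eigenvalue| = 5.7913

5.7913


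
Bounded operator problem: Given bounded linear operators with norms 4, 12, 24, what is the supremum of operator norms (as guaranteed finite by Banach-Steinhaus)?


By the Uniform Boundedness Principle, the supremum of norms is finite.
sup_k ||T_k|| = max(4, 12, 24) = 24

24


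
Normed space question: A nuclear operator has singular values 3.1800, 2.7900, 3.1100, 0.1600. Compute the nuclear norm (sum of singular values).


The nuclear norm is the sum of all singular values.
||T||_1 = 3.1800 + 2.7900 + 3.1100 + 0.1600
= 9.2400

9.2400


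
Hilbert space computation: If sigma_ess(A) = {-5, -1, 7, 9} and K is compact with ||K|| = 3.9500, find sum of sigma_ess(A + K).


By Weyl's theorem, the essential spectrum is invariant under compact perturbations.
sigma_ess(A + K) = sigma_ess(A) = {-5, -1, 7, 9}
Sum = -5 + -1 + 7 + 9 = 10

10


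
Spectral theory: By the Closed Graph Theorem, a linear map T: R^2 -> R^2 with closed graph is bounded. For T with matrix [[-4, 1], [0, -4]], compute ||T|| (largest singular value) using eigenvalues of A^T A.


A^T A = [[16, -4], [-4, 17]]
trace(A^T A) = 33, det(A^T A) = 256
discriminant = 33^2 - 4*256 = 65
Largest eigenvalue of A^T A = (trace + sqrt(disc))/2 = 20.5311
||T|| = sqrt(20.5311) = 4.5311

4.5311


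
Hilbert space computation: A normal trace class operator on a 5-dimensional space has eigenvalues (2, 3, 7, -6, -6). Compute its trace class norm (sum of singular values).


For a normal operator, singular values equal |eigenvalues|.
Trace norm = sum |lambda_i| = 2 + 3 + 7 + 6 + 6
= 24

24


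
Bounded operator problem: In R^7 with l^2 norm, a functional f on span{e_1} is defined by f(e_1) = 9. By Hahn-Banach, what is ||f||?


The norm of f is given by ||f|| = sup_{||x||=1} |f(x)|.
On span{e_1}, ||e_1|| = 1, so ||f|| = |f(e_1)| / ||e_1||
= |9| / 1 = 9.0000

9.0000


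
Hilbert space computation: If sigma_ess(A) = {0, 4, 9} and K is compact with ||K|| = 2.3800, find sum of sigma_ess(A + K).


By Weyl's theorem, the essential spectrum is invariant under compact perturbations.
sigma_ess(A + K) = sigma_ess(A) = {0, 4, 9}
Sum = 0 + 4 + 9 = 13

13


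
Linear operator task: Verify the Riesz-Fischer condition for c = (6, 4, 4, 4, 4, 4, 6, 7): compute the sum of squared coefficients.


sum |c_n|^2 = 6^2 + 4^2 + 4^2 + 4^2 + 4^2 + 4^2 + 6^2 + 7^2
= 36 + 16 + 16 + 16 + 16 + 16 + 36 + 49
= 201

201


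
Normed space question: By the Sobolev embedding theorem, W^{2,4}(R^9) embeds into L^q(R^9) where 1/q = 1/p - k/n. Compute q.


Using the Sobolev embedding formula: 1/q = 1/p - k/n
1/q = 1/4 - 2/9 = 1/36
q = 1/(1/36) = 36

36.0000


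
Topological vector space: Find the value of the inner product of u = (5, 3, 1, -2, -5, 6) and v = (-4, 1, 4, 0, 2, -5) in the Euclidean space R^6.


Computing the standard inner product <u, v> = sum u_i * v_i
= 5*-4 + 3*1 + 1*4 + -2*0 + -5*2 + 6*-5
= -20 + 3 + 4 + 0 + -10 + -30
= -53

-53


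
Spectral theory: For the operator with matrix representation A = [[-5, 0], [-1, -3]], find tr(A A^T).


trace(A * A^T) = sum of squares of all entries
= (-5)^2 + 0^2 + (-1)^2 + (-3)^2
= 25 + 0 + 1 + 9
= 35

35


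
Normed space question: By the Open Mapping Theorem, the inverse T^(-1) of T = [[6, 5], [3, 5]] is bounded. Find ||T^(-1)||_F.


det(T) = 6*5 - 5*3 = 15
T^(-1) = (1/15) * [[5, -5], [-3, 6]] = [[0.3333, -0.3333], [-0.2000, 0.4000]]
||T^(-1)||_F^2 = 0.3333^2 + (-0.3333)^2 + (-0.2000)^2 + 0.4000^2 = 0.4222
||T^(-1)||_F = sqrt(0.4222) = 0.6498

0.6498


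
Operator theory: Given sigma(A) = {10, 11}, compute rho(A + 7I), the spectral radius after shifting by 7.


Spectrum of A + 7I = {17, 18}
Spectral radius = max |lambda| over the shifted spectrum
= max(17, 18) = 18

18


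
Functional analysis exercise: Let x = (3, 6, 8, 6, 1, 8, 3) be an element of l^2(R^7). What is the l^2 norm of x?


The l^2 norm = (sum |x_i|^2)^(1/2)
Sum of 2th powers = 9 + 36 + 64 + 36 + 1 + 64 + 9 = 219
||x||_2 = (219)^(1/2) = 14.7986

14.7986


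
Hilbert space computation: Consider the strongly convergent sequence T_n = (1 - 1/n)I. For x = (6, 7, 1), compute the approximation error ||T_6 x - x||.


T_6 x - x = (1 - 1/6)x - x = -x/6
||x|| = sqrt(86) = 9.2736
||T_6 x - x|| = ||x||/6 = 9.2736/6 = 1.5456

1.5456


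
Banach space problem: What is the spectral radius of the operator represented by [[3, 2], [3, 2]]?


For a 2x2 matrix, eigenvalues satisfy lambda^2 - (trace)*lambda + det = 0
trace = 3 + 2 = 5
det = 3*2 - 2*3 = 0
discriminant = 5^2 - 4*(0) = 25
spectral radius = max |eigenvalue| = 5.0000

5.0000


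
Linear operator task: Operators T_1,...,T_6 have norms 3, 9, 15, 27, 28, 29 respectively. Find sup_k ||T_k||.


By the Uniform Boundedness Principle, the supremum of norms is finite.
sup_k ||T_k|| = max(3, 9, 15, 27, 28, 29) = 29

29


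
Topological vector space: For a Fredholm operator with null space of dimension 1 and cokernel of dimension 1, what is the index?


The Fredholm index is defined as ind(T) = dim(ker T) - dim(coker T)
= 1 - 1
= 0

0


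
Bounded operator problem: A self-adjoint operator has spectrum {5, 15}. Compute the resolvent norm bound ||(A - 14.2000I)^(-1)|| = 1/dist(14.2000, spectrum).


dist(14.2000, {5, 15}) = min(|14.2000 - 5|, |14.2000 - 15|)
= min(9.2000, 0.8000) = 0.8000
Resolvent bound = 1/0.8000 = 1.2500

1.2500


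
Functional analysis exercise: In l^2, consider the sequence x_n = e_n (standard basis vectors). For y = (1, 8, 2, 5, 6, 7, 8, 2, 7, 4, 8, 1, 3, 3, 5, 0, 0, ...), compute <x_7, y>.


x_7 = e_7 is the standard basis vector with 1 in position 7.
<x_7, y> = y_7 = 8
As n -> infinity, <x_n, y> -> 0, confirming weak convergence of (x_n) to 0.

8


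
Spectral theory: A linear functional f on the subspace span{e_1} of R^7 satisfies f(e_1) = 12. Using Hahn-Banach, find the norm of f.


The norm of f is given by ||f|| = sup_{||x||=1} |f(x)|.
On span{e_1}, ||e_1|| = 1, so ||f|| = |f(e_1)| / ||e_1||
= |12| / 1 = 12.0000

12.0000


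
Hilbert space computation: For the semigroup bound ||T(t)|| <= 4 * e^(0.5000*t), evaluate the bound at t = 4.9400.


||T(4.9400)|| <= 4 * exp(0.5000 * 4.9400)
= 4 * exp(2.4700)
= 4 * 11.8224
= 47.2898

47.2898


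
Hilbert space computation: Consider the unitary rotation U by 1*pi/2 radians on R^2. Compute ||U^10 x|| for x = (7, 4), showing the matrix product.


U is a rotation by theta = 1*pi/2
U^10 = rotation by 10*theta = 10*pi/2 = 2*pi/2 (mod 2*pi)
cos(2*pi/2) = -1.0000, sin(2*pi/2) = 0.0000
U^10 x = (-1.0000 * 7 - 0.0000 * 4, 0.0000 * 7 + -1.0000 * 4)
= (-7.0000, -4.0000)
||U^10 x|| = sqrt((-7.0000)^2 + (-4.0000)^2) = sqrt(65.0000) = 8.0623

8.0623


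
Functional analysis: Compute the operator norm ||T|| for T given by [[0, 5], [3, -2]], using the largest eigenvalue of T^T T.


A^T A = [[9, -6], [-6, 29]]
trace(A^T A) = 38, det(A^T A) = 225
discriminant = 38^2 - 4*225 = 544
Largest eigenvalue of A^T A = (trace + sqrt(disc))/2 = 30.6619
||T|| = sqrt(30.6619) = 5.5373

5.5373


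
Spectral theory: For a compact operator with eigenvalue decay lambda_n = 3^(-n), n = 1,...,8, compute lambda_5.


The eigenvalue formula gives lambda_5 = 1/3^5
= 1/243
= 0.0041

0.0041


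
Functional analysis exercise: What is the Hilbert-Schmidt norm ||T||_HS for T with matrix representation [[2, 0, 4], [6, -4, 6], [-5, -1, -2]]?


The Hilbert-Schmidt norm is sqrt(sum of squares of all entries).
Sum of squares = 2^2 + 0^2 + 4^2 + 6^2 + (-4)^2 + 6^2 + (-5)^2 + (-1)^2 + (-2)^2
= 4 + 0 + 16 + 36 + 16 + 36 + 25 + 1 + 4 = 138
||T||_HS = sqrt(138) = 11.7473

11.7473


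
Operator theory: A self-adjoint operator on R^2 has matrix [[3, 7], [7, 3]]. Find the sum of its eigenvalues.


For a self-adjoint (symmetric) matrix, the eigenvalues are real.
The sum of eigenvalues equals the trace of the matrix.
trace = 3 + 3 = 6

6


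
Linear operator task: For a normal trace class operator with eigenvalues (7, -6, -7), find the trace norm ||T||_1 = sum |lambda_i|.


For a normal operator, singular values equal |eigenvalues|.
Trace norm = sum |lambda_i| = 7 + 6 + 7
= 20

20


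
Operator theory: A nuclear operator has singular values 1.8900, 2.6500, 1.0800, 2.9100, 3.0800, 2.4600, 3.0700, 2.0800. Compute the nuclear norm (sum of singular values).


The nuclear norm is the sum of all singular values.
||T||_1 = 1.8900 + 2.6500 + 1.0800 + 2.9100 + 3.0800 + 2.4600 + 3.0700 + 2.0800
= 19.2200

19.2200


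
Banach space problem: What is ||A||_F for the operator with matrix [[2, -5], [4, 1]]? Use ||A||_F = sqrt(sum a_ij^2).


||A||_F^2 = sum a_ij^2
= 2^2 + (-5)^2 + 4^2 + 1^2
= 4 + 25 + 16 + 1 = 46
||A||_F = sqrt(46) = 6.7823

6.7823


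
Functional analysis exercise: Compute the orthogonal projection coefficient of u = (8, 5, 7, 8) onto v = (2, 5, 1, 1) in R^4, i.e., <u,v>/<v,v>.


Computing <u,v> = 8*2 + 5*5 + 7*1 + 8*1 = 56
Computing <v,v> = 2^2 + 5^2 + 1^2 + 1^2 = 31
Projection coefficient = 56/31 = 1.8065

1.8065


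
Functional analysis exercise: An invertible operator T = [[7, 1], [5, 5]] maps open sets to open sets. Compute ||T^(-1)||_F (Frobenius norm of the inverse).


det(T) = 7*5 - 1*5 = 30
T^(-1) = (1/30) * [[5, -1], [-5, 7]] = [[0.1667, -0.0333], [-0.1667, 0.2333]]
||T^(-1)||_F^2 = 0.1667^2 + (-0.0333)^2 + (-0.1667)^2 + 0.2333^2 = 0.1111
||T^(-1)||_F = sqrt(0.1111) = 0.3333

0.3333


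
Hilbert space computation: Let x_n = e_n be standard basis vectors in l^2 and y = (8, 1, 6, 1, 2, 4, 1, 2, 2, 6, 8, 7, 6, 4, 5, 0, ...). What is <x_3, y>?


x_3 = e_3 is the standard basis vector with 1 in position 3.
<x_3, y> = y_3 = 6
As n -> infinity, <x_n, y> -> 0, confirming weak convergence of (x_n) to 0.

6


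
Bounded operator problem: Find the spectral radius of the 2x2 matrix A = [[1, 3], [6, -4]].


For a 2x2 matrix, eigenvalues satisfy lambda^2 - (trace)*lambda + det = 0
trace = 1 + -4 = -3
det = 1*-4 - 3*6 = -22
discriminant = (-3)^2 - 4*(-22) = 97
spectral radius = max |eigenvalue| = 6.4244

6.4244


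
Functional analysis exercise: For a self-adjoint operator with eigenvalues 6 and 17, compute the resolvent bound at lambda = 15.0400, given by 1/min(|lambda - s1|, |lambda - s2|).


dist(15.0400, {6, 17}) = min(|15.0400 - 6|, |15.0400 - 17|)
= min(9.0400, 1.9600) = 1.9600
Resolvent bound = 1/1.9600 = 0.5102

0.5102


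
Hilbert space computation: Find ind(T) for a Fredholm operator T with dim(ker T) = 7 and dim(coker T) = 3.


The Fredholm index is defined as ind(T) = dim(ker T) - dim(coker T)
= 7 - 3
= 4

4


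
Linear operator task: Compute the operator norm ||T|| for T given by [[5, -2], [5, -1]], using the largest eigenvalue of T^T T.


A^T A = [[50, -15], [-15, 5]]
trace(A^T A) = 55, det(A^T A) = 25
discriminant = 55^2 - 4*25 = 2925
Largest eigenvalue of A^T A = (trace + sqrt(disc))/2 = 54.5416
||T|| = sqrt(54.5416) = 7.3852

7.3852


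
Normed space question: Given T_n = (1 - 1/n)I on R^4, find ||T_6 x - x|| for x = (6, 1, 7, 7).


T_6 x - x = (1 - 1/6)x - x = -x/6
||x|| = sqrt(135) = 11.6190
||T_6 x - x|| = ||x||/6 = 11.6190/6 = 1.9365

1.9365


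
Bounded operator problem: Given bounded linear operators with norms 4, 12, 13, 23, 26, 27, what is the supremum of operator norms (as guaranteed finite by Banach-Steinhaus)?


By the Uniform Boundedness Principle, the supremum of norms is finite.
sup_k ||T_k|| = max(4, 12, 13, 23, 26, 27) = 27

27


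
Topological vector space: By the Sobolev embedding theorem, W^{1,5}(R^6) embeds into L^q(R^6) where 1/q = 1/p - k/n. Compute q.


Using the Sobolev embedding formula: 1/q = 1/p - k/n
1/q = 1/5 - 1/6 = 1/30
q = 1/(1/30) = 30

30.0000


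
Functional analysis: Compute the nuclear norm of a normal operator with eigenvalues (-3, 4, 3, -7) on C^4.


For a normal operator, singular values equal |eigenvalues|.
Trace norm = sum |lambda_i| = 3 + 4 + 3 + 7
= 17

17


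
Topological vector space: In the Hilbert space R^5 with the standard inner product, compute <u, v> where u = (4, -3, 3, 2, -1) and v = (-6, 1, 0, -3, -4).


Computing the standard inner product <u, v> = sum u_i * v_i
= 4*-6 + -3*1 + 3*0 + 2*-3 + -1*-4
= -24 + -3 + 0 + -6 + 4
= -29

-29


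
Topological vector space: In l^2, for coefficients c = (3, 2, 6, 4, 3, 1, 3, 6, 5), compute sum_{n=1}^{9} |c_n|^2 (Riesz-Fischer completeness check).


sum |c_n|^2 = 3^2 + 2^2 + 6^2 + 4^2 + 3^2 + 1^2 + 3^2 + 6^2 + 5^2
= 9 + 4 + 36 + 16 + 9 + 1 + 9 + 36 + 25
= 145

145


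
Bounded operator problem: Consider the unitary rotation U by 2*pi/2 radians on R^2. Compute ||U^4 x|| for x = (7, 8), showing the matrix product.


U is a rotation by theta = 2*pi/2
U^4 = rotation by 4*theta = 8*pi/2 = 0*pi/2 (mod 2*pi)
cos(0*pi/2) = 1.0000, sin(0*pi/2) = 0.0000
U^4 x = (1.0000 * 7 - 0.0000 * 8, 0.0000 * 7 + 1.0000 * 8)
= (7.0000, 8.0000)
||U^4 x|| = sqrt(7.0000^2 + 8.0000^2) = sqrt(113.0000) = 10.6301

10.6301


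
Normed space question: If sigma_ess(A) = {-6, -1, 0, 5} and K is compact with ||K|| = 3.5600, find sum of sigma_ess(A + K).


By Weyl's theorem, the essential spectrum is invariant under compact perturbations.
sigma_ess(A + K) = sigma_ess(A) = {-6, -1, 0, 5}
Sum = -6 + -1 + 0 + 5 = -2

-2


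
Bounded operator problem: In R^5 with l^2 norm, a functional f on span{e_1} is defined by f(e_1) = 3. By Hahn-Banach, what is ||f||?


The norm of f is given by ||f|| = sup_{||x||=1} |f(x)|.
On span{e_1}, ||e_1|| = 1, so ||f|| = |f(e_1)| / ||e_1||
= |3| / 1 = 3.0000

3.0000


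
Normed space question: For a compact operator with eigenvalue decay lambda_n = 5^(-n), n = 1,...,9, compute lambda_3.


The eigenvalue formula gives lambda_3 = 1/5^3
= 1/125
= 0.0080

0.0080


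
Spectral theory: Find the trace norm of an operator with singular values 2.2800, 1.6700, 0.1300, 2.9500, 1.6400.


The nuclear norm is the sum of all singular values.
||T||_1 = 2.2800 + 1.6700 + 0.1300 + 2.9500 + 1.6400
= 8.6700

8.6700


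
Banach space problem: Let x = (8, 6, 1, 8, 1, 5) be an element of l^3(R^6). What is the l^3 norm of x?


The l^3 norm = (sum |x_i|^3)^(1/3)
Sum of 3th powers = 512 + 216 + 1 + 512 + 1 + 125 = 1367
||x||_3 = (1367)^(1/3) = 11.0983

11.0983


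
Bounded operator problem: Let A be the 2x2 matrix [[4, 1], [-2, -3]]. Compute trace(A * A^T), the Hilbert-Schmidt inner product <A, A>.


trace(A * A^T) = sum of squares of all entries
= 4^2 + 1^2 + (-2)^2 + (-3)^2
= 16 + 1 + 4 + 9
= 30

30


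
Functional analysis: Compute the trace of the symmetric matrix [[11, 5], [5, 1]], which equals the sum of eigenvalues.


For a self-adjoint (symmetric) matrix, the eigenvalues are real.
The sum of eigenvalues equals the trace of the matrix.
trace = 11 + 1 = 12

12


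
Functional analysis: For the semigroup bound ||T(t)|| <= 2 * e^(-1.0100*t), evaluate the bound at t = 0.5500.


||T(0.5500)|| <= 2 * exp(-1.0100 * 0.5500)
= 2 * exp(-0.5555)
= 2 * 0.5738
= 1.1476

1.1476


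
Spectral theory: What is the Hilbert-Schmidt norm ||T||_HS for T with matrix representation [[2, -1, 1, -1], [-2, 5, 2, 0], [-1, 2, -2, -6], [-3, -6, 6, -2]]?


The Hilbert-Schmidt norm is sqrt(sum of squares of all entries).
Sum of squares = 2^2 + (-1)^2 + 1^2 + (-1)^2 + (-2)^2 + 5^2 + 2^2 + 0^2 + (-1)^2 + 2^2 + (-2)^2 + (-6)^2 + (-3)^2 + (-6)^2 + 6^2 + (-2)^2
= 4 + 1 + 1 + 1 + 4 + 25 + 4 + 0 + 1 + 4 + 4 + 36 + 9 + 36 + 36 + 4 = 170
||T||_HS = sqrt(170) = 13.0384

13.0384


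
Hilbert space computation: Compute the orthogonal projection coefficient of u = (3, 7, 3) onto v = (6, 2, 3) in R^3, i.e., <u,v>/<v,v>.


Computing <u,v> = 3*6 + 7*2 + 3*3 = 41
Computing <v,v> = 6^2 + 2^2 + 3^2 = 49
Projection coefficient = 41/49 = 0.8367

0.8367


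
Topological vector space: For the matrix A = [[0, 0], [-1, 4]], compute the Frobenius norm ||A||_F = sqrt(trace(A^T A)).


||A||_F^2 = sum a_ij^2
= 0^2 + 0^2 + (-1)^2 + 4^2
= 0 + 0 + 1 + 16 = 17
||A||_F = sqrt(17) = 4.1231

4.1231


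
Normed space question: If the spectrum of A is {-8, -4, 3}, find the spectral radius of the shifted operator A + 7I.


Spectrum of A + 7I = {-1, 3, 10}
Spectral radius = max |lambda| over the shifted spectrum
= max(1, 3, 10) = 10

10


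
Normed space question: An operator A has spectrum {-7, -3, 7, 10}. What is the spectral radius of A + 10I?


Spectrum of A + 10I = {3, 7, 17, 20}
Spectral radius = max |lambda| over the shifted spectrum
= max(3, 7, 17, 20) = 20

20


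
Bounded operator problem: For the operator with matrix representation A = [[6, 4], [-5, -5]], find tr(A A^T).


trace(A * A^T) = sum of squares of all entries
= 6^2 + 4^2 + (-5)^2 + (-5)^2
= 36 + 16 + 25 + 25
= 102

102


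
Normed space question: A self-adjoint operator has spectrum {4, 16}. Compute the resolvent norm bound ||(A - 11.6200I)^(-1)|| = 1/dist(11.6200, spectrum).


dist(11.6200, {4, 16}) = min(|11.6200 - 4|, |11.6200 - 16|)
= min(7.6200, 4.3800) = 4.3800
Resolvent bound = 1/4.3800 = 0.2283

0.2283


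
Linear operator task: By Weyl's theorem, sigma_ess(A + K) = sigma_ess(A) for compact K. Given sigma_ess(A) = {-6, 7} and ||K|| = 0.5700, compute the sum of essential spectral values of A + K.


By Weyl's theorem, the essential spectrum is invariant under compact perturbations.
sigma_ess(A + K) = sigma_ess(A) = {-6, 7}
Sum = -6 + 7 = 1

1


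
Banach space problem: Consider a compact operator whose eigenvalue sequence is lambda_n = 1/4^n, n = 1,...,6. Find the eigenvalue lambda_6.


The eigenvalue formula gives lambda_6 = 1/4^6
= 1/4096
= 2.4414e-04

2.4414e-04


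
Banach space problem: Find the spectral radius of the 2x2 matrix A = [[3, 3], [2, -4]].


For a 2x2 matrix, eigenvalues satisfy lambda^2 - (trace)*lambda + det = 0
trace = 3 + -4 = -1
det = 3*-4 - 3*2 = -18
discriminant = (-1)^2 - 4*(-18) = 73
spectral radius = max |eigenvalue| = 4.7720

4.7720


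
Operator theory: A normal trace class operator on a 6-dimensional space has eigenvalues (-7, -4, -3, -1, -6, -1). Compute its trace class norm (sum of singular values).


For a normal operator, singular values equal |eigenvalues|.
Trace norm = sum |lambda_i| = 7 + 4 + 3 + 1 + 6 + 1
= 22

22


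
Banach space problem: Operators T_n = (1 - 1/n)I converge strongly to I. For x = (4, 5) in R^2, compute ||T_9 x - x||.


T_9 x - x = (1 - 1/9)x - x = -x/9
||x|| = sqrt(41) = 6.4031
||T_9 x - x|| = ||x||/9 = 6.4031/9 = 0.7115

0.7115


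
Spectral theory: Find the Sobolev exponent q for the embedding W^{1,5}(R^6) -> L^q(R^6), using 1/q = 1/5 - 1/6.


Using the Sobolev embedding formula: 1/q = 1/p - k/n
1/q = 1/5 - 1/6 = 1/30
q = 1/(1/30) = 30

30.0000


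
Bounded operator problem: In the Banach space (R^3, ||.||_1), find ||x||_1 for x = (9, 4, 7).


The l^1 norm equals the sum of absolute values of all components.
||x||_1 = 9 + 4 + 7
= 20

20.0000


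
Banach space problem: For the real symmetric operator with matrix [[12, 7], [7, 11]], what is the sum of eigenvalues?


For a self-adjoint (symmetric) matrix, the eigenvalues are real.
The sum of eigenvalues equals the trace of the matrix.
trace = 12 + 11 = 23

23


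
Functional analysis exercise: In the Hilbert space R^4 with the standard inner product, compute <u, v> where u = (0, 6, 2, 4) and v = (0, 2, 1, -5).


Computing the standard inner product <u, v> = sum u_i * v_i
= 0*0 + 6*2 + 2*1 + 4*-5
= 0 + 12 + 2 + -20
= -6

-6


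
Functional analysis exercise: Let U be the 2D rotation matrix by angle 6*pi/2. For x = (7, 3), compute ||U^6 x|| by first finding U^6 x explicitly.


U is a rotation by theta = 6*pi/2
U^6 = rotation by 6*theta = 36*pi/2 = 0*pi/2 (mod 2*pi)
cos(0*pi/2) = 1.0000, sin(0*pi/2) = 0.0000
U^6 x = (1.0000 * 7 - 0.0000 * 3, 0.0000 * 7 + 1.0000 * 3)
= (7.0000, 3.0000)
||U^6 x|| = sqrt(7.0000^2 + 3.0000^2) = sqrt(58.0000) = 7.6158

7.6158


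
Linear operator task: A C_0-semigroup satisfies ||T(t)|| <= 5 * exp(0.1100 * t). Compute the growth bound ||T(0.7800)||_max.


||T(0.7800)|| <= 5 * exp(0.1100 * 0.7800)
= 5 * exp(0.0858)
= 5 * 1.0896
= 5.4479

5.4479


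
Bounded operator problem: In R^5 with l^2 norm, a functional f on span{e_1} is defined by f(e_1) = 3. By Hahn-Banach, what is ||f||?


The norm of f is given by ||f|| = sup_{||x||=1} |f(x)|.
On span{e_1}, ||e_1|| = 1, so ||f|| = |f(e_1)| / ||e_1||
= |3| / 1 = 3.0000

3.0000


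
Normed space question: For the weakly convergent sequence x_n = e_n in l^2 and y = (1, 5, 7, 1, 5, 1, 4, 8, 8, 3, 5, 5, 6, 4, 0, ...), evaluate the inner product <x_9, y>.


x_9 = e_9 is the standard basis vector with 1 in position 9.
<x_9, y> = y_9 = 8
As n -> infinity, <x_n, y> -> 0, confirming weak convergence of (x_n) to 0.

8


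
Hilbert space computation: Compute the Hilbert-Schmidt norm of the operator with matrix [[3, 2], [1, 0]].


The Hilbert-Schmidt norm is sqrt(sum of squares of all entries).
Sum of squares = 3^2 + 2^2 + 1^2 + 0^2
= 9 + 4 + 1 + 0 = 14
||T||_HS = sqrt(14) = 3.7417

3.7417


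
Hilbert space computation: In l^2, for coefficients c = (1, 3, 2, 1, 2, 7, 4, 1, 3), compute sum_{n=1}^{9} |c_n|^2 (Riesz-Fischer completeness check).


sum |c_n|^2 = 1^2 + 3^2 + 2^2 + 1^2 + 2^2 + 7^2 + 4^2 + 1^2 + 3^2
= 1 + 9 + 4 + 1 + 4 + 49 + 16 + 1 + 9
= 94

94


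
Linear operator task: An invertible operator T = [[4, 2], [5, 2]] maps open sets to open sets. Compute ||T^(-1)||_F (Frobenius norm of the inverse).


det(T) = 4*2 - 2*5 = -2
T^(-1) = (1/-2) * [[2, -2], [-5, 4]] = [[-1.0000, 1.0000], [2.5000, -2.0000]]
||T^(-1)||_F^2 = (-1.0000)^2 + 1.0000^2 + 2.5000^2 + (-2.0000)^2 = 12.2500
||T^(-1)||_F = sqrt(12.2500) = 3.5000

3.5000


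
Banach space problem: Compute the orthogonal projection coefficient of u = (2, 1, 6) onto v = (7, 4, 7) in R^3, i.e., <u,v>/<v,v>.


Computing <u,v> = 2*7 + 1*4 + 6*7 = 60
Computing <v,v> = 7^2 + 4^2 + 7^2 = 114
Projection coefficient = 60/114 = 0.5263

0.5263


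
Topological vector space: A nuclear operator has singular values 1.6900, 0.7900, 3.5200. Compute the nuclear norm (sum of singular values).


The nuclear norm is the sum of all singular values.
||T||_1 = 1.6900 + 0.7900 + 3.5200
= 6.0000

6.0000


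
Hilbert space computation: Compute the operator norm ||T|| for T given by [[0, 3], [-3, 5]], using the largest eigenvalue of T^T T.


A^T A = [[9, -15], [-15, 34]]
trace(A^T A) = 43, det(A^T A) = 81
discriminant = 43^2 - 4*81 = 1525
Largest eigenvalue of A^T A = (trace + sqrt(disc))/2 = 41.0256
||T|| = sqrt(41.0256) = 6.4051

6.4051


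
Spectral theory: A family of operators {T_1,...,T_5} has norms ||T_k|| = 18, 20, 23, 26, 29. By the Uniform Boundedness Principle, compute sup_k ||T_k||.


By the Uniform Boundedness Principle, the supremum of norms is finite.
sup_k ||T_k|| = max(18, 20, 23, 26, 29) = 29

29


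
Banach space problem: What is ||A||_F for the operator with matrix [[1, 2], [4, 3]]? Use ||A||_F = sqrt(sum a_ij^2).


||A||_F^2 = sum a_ij^2
= 1^2 + 2^2 + 4^2 + 3^2
= 1 + 4 + 16 + 9 = 30
||A||_F = sqrt(30) = 5.4772

5.4772


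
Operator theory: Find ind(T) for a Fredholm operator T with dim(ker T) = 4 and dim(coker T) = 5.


The Fredholm index is defined as ind(T) = dim(ker T) - dim(coker T)
= 4 - 5
= -1

-1


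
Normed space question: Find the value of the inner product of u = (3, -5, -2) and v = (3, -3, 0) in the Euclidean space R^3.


Computing the standard inner product <u, v> = sum u_i * v_i
= 3*3 + -5*-3 + -2*0
= 9 + 15 + 0
= 24

24


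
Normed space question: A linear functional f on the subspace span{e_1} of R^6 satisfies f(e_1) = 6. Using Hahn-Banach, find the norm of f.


The norm of f is given by ||f|| = sup_{||x||=1} |f(x)|.
On span{e_1}, ||e_1|| = 1, so ||f|| = |f(e_1)| / ||e_1||
= |6| / 1 = 6.0000

6.0000


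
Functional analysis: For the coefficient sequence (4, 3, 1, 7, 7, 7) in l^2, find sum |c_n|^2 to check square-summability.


sum |c_n|^2 = 4^2 + 3^2 + 1^2 + 7^2 + 7^2 + 7^2
= 16 + 9 + 1 + 49 + 49 + 49
= 173

173


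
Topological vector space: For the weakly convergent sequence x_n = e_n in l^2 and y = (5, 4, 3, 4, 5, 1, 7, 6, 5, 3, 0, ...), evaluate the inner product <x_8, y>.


x_8 = e_8 is the standard basis vector with 1 in position 8.
<x_8, y> = y_8 = 6
As n -> infinity, <x_n, y> -> 0, confirming weak convergence of (x_n) to 0.

6


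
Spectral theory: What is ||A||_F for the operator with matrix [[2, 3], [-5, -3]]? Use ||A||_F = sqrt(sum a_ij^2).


||A||_F^2 = sum a_ij^2
= 2^2 + 3^2 + (-5)^2 + (-3)^2
= 4 + 9 + 25 + 9 = 47
||A||_F = sqrt(47) = 6.8557

6.8557


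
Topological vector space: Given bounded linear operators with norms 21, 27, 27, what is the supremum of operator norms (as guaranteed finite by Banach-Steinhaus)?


By the Uniform Boundedness Principle, the supremum of norms is finite.
sup_k ||T_k|| = max(21, 27, 27) = 27

27


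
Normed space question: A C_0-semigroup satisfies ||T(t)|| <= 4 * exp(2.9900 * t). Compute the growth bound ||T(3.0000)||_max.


||T(3.0000)|| <= 4 * exp(2.9900 * 3.0000)
= 4 * exp(8.9700)
= 4 * 7863.6016
= 31454.4064

31454.4064


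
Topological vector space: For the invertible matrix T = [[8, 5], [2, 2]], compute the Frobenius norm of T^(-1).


det(T) = 8*2 - 5*2 = 6
T^(-1) = (1/6) * [[2, -5], [-2, 8]] = [[0.3333, -0.8333], [-0.3333, 1.3333]]
||T^(-1)||_F^2 = 0.3333^2 + (-0.8333)^2 + (-0.3333)^2 + 1.3333^2 = 2.6944
||T^(-1)||_F = sqrt(2.6944) = 1.6415

1.6415


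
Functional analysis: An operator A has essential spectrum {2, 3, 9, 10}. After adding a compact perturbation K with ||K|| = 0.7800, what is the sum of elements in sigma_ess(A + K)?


By Weyl's theorem, the essential spectrum is invariant under compact perturbations.
sigma_ess(A + K) = sigma_ess(A) = {2, 3, 9, 10}
Sum = 2 + 3 + 9 + 10 = 24

24


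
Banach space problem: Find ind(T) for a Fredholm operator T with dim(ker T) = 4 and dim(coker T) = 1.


The Fredholm index is defined as ind(T) = dim(ker T) - dim(coker T)
= 4 - 1
= 3

3


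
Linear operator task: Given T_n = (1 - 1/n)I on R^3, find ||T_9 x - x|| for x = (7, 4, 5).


T_9 x - x = (1 - 1/9)x - x = -x/9
||x|| = sqrt(90) = 9.4868
||T_9 x - x|| = ||x||/9 = 9.4868/9 = 1.0541

1.0541


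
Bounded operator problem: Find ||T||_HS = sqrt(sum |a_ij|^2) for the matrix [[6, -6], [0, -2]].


The Hilbert-Schmidt norm is sqrt(sum of squares of all entries).
Sum of squares = 6^2 + (-6)^2 + 0^2 + (-2)^2
= 36 + 36 + 0 + 4 = 76
||T||_HS = sqrt(76) = 8.7178

8.7178


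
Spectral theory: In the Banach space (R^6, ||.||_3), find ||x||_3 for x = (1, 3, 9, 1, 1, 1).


The l^3 norm = (sum |x_i|^3)^(1/3)
Sum of 3th powers = 1 + 27 + 729 + 1 + 1 + 1 = 760
||x||_3 = (760)^(1/3) = 9.1258

9.1258


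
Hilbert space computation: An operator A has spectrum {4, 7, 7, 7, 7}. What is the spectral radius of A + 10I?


Spectrum of A + 10I = {14, 17, 17, 17, 17}
Spectral radius = max |lambda| over the shifted spectrum
= max(14, 17, 17, 17, 17) = 17

17


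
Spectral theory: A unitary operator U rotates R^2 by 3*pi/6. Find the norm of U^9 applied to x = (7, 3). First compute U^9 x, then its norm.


U is a rotation by theta = 3*pi/6
U^9 = rotation by 9*theta = 27*pi/6 = 3*pi/6 (mod 2*pi)
cos(3*pi/6) = 0.0000, sin(3*pi/6) = 1.0000
U^9 x = (0.0000 * 7 - 1.0000 * 3, 1.0000 * 7 + 0.0000 * 3)
= (-3.0000, 7.0000)
||U^9 x|| = sqrt((-3.0000)^2 + 7.0000^2) = sqrt(58.0000) = 7.6158

7.6158


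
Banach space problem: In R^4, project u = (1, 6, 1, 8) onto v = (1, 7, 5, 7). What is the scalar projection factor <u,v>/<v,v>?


Computing <u,v> = 1*1 + 6*7 + 1*5 + 8*7 = 104
Computing <v,v> = 1^2 + 7^2 + 5^2 + 7^2 = 124
Projection coefficient = 104/124 = 0.8387

0.8387
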